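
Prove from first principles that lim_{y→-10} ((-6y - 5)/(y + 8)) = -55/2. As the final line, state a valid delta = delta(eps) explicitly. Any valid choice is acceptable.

delta = min(1, (2/43)eps)

Suppose eps > 0. We want delta > 0 with 0 < |y + 10| < delta ⇒ |(-6y - 5)/(y + 8) + 55/2| < eps.
Combining over a common denominator, (-6y - 5)/(y + 8) + 55/2 = [(-6y - 5)·(-2) − 55·(y + 8)] / [(-2)·(y + 8)] = -43(y + 10) / ((-2)(y + 8)).
So |(-6y - 5)/(y + 8) + 55/2| = 43|y + 10| / (2·|y + 8|).
Restrict delta ≤ 1. Then |y + 10| < 1 gives |y + 8| = |(y + 10) + (-2)| ≥ 2 − 1 = 1.
Hence |(-6y - 5)/(y + 8) + 55/2| < 43|y + 10|/(2·1) = (43/2)|y + 10|, which is < eps once |y + 10| < (2/43)eps.
Take delta = min(1, (2/43)eps). Then 0 < |y + 10| < delta forces both bounds, so |(-6y - 5)/(y + 8) + 55/2| < eps.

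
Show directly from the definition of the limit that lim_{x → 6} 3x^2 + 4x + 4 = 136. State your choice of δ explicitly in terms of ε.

δ = min(2, ε/46)

Fix ε > 0. We want δ > 0 such that 0 < |x − 6| < δ implies |(3x^2 + 4x + 4) − 136| < ε.
(3x^2 + 4x + 4) − 136 = 3x^2 + 4x - 132 = (x − 6)(3x + 22).
So |(3x^2 + 4x + 4) − 136| = |x − 6|·|3x + 22|.
Require δ ≤ 2. Then |x − 6| < 2 gives |x| < 8, and by the triangle inequality |3x + 22| ≤ 3·8 + 22 = 46.
Hence |(3x^2 + 4x + 4) − 136| ≤ 46|x − 6| < ε provided |x − 6| < ε/46.
Choosing δ = min(2, ε/46) ensures both conditions, hence |(3x^2 + 4x + 4) − 136| < ε.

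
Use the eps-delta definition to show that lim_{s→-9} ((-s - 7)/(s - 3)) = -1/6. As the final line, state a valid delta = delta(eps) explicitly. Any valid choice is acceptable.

Fix eps > 0. We want delta > 0 with 0 < |s + 9| < delta ⇒ |(-s - 7)/(s - 3) + 1/6| < eps.
Combining over a common denominator, (-s - 7)/(s - 3) + 1/6 = [(-s - 7)·(-12) − 2·(s - 3)] / [(-12)·(s - 3)] = 10(s + 9) / ((-12)(s - 3)).
So |(-s - 7)/(s - 3) + 1/6| = 10|s + 9| / (12·|s − 3|).
Restrict delta ≤ 6. Then |s + 9| < 6 gives |s − 3| = |(s + 9) + (-12)| ≥ 12 − 6 = 6.
Hence |(-s - 7)/(s - 3) + 1/6| < 10|s + 9|/(12·6) = (5/36)|s + 9|, which is < eps once |s + 9| < (36/5)eps.
Take delta = min(6, (36/5)eps). Then 0 < |s + 9| < delta forces both bounds, so |(-s - 7)/(s - 3) + 1/6| < eps.

delta = min(6, (36/5)eps)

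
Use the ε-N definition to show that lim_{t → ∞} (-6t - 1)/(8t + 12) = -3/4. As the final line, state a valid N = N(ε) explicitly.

N = 1/ε

Fix ε > 0. We seek N > 0 such that t > N implies |(-6t - 1)/(8t + 12) + 3/4| < ε.
(-6t - 1)/(8t + 12) + 3/4 = (8(-6t - 1) − (-6)(8t + 12)) / (8(8t + 12)) = 64/(8(8t + 12)).
For t > 0 we have 8t + 12 > 8t, so |(-6t - 1)/(8t + 12) + 3/4| = 64/(8(8t + 12)) < 64/(8·8t) = 1/t.
Thus |(-6t - 1)/(8t + 12) + 3/4| < ε whenever t > 1/ε.
Take N = 1/ε. If t > N then |(-6t - 1)/(8t + 12) + 3/4| < 1/t < ε.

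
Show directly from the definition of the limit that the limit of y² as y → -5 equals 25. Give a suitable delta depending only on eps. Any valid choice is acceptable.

delta = min(1, eps/11)

Let eps > 0 be given. We seek delta > 0 with 0 < |y + 5| < delta ⇒ |y² − 25| < eps.
Factor: y² − 25 = (y + 5)(y - 5), so |y² − 25| = |y + 5|·|y - 5|.
Restrict delta ≤ 1. Then |y + 5| < 1 gives |y| < 6, so by the triangle inequality |y - 5| ≤ 6 + 5 = 11.
Hence |y² − 25| ≤ 11|y + 5|, which is < eps once |y + 5| < eps/11.
Take delta = min(1, eps/11). If 0 < |y + 5| < delta then both bounds hold and |y² − 25| ≤ 11|y + 5| < 11·(eps/11) = eps.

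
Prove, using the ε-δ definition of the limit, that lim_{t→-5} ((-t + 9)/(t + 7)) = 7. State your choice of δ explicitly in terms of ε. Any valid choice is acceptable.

δ = min(1, (1/8)ε)

Suppose ε > 0. We want δ > 0 with 0 < |t + 5| < δ ⇒ |(-t + 9)/(t + 7) − 7| < ε.
Combining over a common denominator, (-t + 9)/(t + 7) − 7 = [(-t + 9)·2 − 14·(t + 7)] / [2·(t + 7)] = -16(t + 5) / (2(t + 7)).
So |(-t + 9)/(t + 7) − 7| = 16|t + 5| / (2·|t + 7|).
Restrict δ ≤ 1. Then |t + 5| < 1 gives |t + 7| = |(t + 5) + 2| ≥ 2 − 1 = 1.
Hence |(-t + 9)/(t + 7) − 7| < 16|t + 5|/(2·1) = 8|t + 5|, which is < ε once |t + 5| < (1/8)ε.
Take δ = min(1, (1/8)ε). Then 0 < |t + 5| < δ forces both bounds, so |(-t + 9)/(t + 7) − 7| < ε.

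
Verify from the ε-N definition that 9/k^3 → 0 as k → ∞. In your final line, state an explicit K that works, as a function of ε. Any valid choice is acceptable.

Suppose ε > 0. For k ≥ 1, |9/k^3 − 0| = 9/k^3.
9/k^3 < ε ⇔ k^3 > 9/ε ⇔ k > (9/ε)^{1/3}.
Take K = (9/ε)^{1/3}. Then k > K implies 9/k^3 < ε.

K = (9/ε)^{1/3}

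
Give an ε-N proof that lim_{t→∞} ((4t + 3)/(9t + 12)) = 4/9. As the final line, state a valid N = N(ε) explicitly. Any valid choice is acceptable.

N = (7/27)/ε

Let ε > 0. We seek N > 0 such that t > N implies |(4t + 3)/(9t + 12) − (4/9)| < ε.
(4t + 3)/(9t + 12) − (4/9) = (9(4t + 3) − 4(9t + 12)) / (9(9t + 12)) = -21/(9(9t + 12)).
For t > 0 we have 9t + 12 > 9t, so |(4t + 3)/(9t + 12) − (4/9)| = 21/(9(9t + 12)) < 21/(9·9t) = (7/27)/t.
Thus |(4t + 3)/(9t + 12) − (4/9)| < ε whenever t > (7/27)/ε.
Take N = (7/27)/ε. If t > N then |(4t + 3)/(9t + 12) − (4/9)| < (7/27)/t < ε.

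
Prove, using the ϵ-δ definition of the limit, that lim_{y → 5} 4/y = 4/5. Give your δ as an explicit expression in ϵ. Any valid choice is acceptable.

δ = min(5/2, (25/8)ϵ)

Fix ϵ > 0. We seek δ > 0 such that 0 < |y − 5| < δ implies |4/y − (4/5)| < ϵ.
|4/y − (4/5)| = 4·|5 − y|/(5·|y|) = 4|y − 5|/(5|y|).
Require δ ≤ 5/2 so that |y| > 5 − 5/2 = 5/2, hence 5|y| > 25/2.
Then |4/y − (4/5)| < 4|y − 5|/(25/2), which is < ϵ when |y − 5| < (25/8)ϵ.
Take δ = min(5/2, (25/8)ϵ). Then 0 < |y − 5| < δ gives both |y − 5| < 5/2 and |y − 5| < (25/8)ϵ, so |4/y − (4/5)| < ϵ.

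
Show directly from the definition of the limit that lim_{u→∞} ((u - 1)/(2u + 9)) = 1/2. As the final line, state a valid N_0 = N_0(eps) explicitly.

N_0 = (11/4)/eps

Fix eps > 0. We seek N_0 > 0 such that u > N_0 implies |(u - 1)/(2u + 9) − (1/2)| < eps.
(u - 1)/(2u + 9) − (1/2) = (2(u - 1) − (2u + 9)) / (2(2u + 9)) = -11/(2(2u + 9)).
For u > 0 we have 2u + 9 > 2u, so |(u - 1)/(2u + 9) − (1/2)| = 11/(2(2u + 9)) < 11/(2·2u) = (11/4)/u.
Thus |(u - 1)/(2u + 9) − (1/2)| < eps whenever u > (11/4)/eps.
Take N_0 = (11/4)/eps. If u > N_0 then |(u - 1)/(2u + 9) − (1/2)| < (11/4)/u < eps.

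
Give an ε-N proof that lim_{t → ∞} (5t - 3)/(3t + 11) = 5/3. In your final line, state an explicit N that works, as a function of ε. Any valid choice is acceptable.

N = (64/9)/ε

Let ε > 0 be given. We seek N > 0 such that t > N implies |(5t - 3)/(3t + 11) − (5/3)| < ε.
(5t - 3)/(3t + 11) − (5/3) = (3(5t - 3) − 5(3t + 11)) / (3(3t + 11)) = -64/(3(3t + 11)).
For t > 0 we have 3t + 11 > 3t, so |(5t - 3)/(3t + 11) − (5/3)| = 64/(3(3t + 11)) < 64/(3·3t) = (64/9)/t.
Thus |(5t - 3)/(3t + 11) − (5/3)| < ε whenever t > (64/9)/ε.
Take N = (64/9)/ε. If t > N then |(5t - 3)/(3t + 11) − (5/3)| < (64/9)/t < ε.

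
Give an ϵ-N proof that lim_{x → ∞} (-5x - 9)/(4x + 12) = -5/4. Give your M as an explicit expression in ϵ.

M = (3/2)/ϵ

Let ϵ > 0 be given. We seek M > 0 such that x > M implies |(-5x - 9)/(4x + 12) + 5/4| < ϵ.
(-5x - 9)/(4x + 12) + 5/4 = (4(-5x - 9) − (-5)(4x + 12)) / (4(4x + 12)) = 24/(4(4x + 12)).
For x > 0 we have 4x + 12 > 4x, so |(-5x - 9)/(4x + 12) + 5/4| = 24/(4(4x + 12)) < 24/(4·4x) = (3/2)/x.
Thus |(-5x - 9)/(4x + 12) + 5/4| < ϵ whenever x > (3/2)/ϵ.
Take M = (3/2)/ϵ. If x > M then |(-5x - 9)/(4x + 12) + 5/4| < (3/2)/x < ϵ.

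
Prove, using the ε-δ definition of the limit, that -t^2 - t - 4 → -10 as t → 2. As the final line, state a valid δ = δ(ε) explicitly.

Fix ε > 0. We want δ > 0 such that 0 < |t − 2| < δ implies |(-t^2 - t - 4) + 10| < ε.
(-t^2 - t - 4) + 10 = -t^2 - t + 6 = (t − 2)(-t - 3).
So |(-t^2 - t - 4) + 10| = |t − 2|·|-t - 3|.
Require δ ≤ 1. Then |t − 2| < 1 gives |t| < 3, and by the triangle inequality |-t - 3| ≤ 3 + 3 = 6.
Hence |(-t^2 - t - 4) + 10| ≤ 6|t − 2| < ε provided |t − 2| < ε/6.
Take δ = min(1, ε/6). Then 0 < |t − 2| < δ gives both |t − 2| < 1 and |t − 2| < ε/6, so |(-t^2 - t - 4) + 10| < ε.

δ = min(1, ε/6)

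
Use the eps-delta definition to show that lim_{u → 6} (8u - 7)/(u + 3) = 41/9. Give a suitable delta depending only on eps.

delta = min(9/2, (81/62)eps)

Let eps > 0 be given. We want delta > 0 with 0 < |u − 6| < delta ⇒ |(8u - 7)/(u + 3) − (41/9)| < eps.
Combining over a common denominator, (8u - 7)/(u + 3) − (41/9) = [(8u - 7)·9 − 41·(u + 3)] / [9·(u + 3)] = 31(u − 6) / (9(u + 3)).
So |(8u - 7)/(u + 3) − (41/9)| = 31|u − 6| / (9·|u + 3|).
Require delta ≤ 9/2, so |u + 3| ≥ |9| − |u − 6| > 9 − 9/2 = 9/2.
Hence |(8u - 7)/(u + 3) − (41/9)| < 31|u − 6|/(9·(9/2)) = (62/81)|u − 6|, which is < eps once |u − 6| < (81/62)eps.
Take delta = min(9/2, (81/62)eps). Then 0 < |u − 6| < delta forces both bounds, so |(8u - 7)/(u + 3) − (41/9)| < eps.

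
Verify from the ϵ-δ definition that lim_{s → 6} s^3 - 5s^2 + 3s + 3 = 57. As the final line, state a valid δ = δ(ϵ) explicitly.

Let ϵ > 0 be given. We want δ > 0 such that 0 < |s − 6| < δ implies |(s^3 - 5s^2 + 3s + 3) − 57| < ϵ.
(s^3 - 5s^2 + 3s + 3) − 57 = s^3 - 5s^2 + 3s - 54 = (s − 6)(s^2 + s + 9).
So |(s^3 - 5s^2 + 3s + 3) − 57| = |s − 6|·|s^2 + s + 9|.
Assume first that |s − 6| < 1, so |s| < 7. Then |s^2 + s + 9| ≤ 7^2 + 7 + 9 = 65.
Hence |(s^3 - 5s^2 + 3s + 3) − 57| ≤ 65|s − 6| < ϵ provided |s − 6| < ϵ/65.
Take δ = min(1, ϵ/65). Then 0 < |s − 6| < δ gives both |s − 6| < 1 and |s − 6| < ϵ/65, so |(s^3 - 5s^2 + 3s + 3) − 57| < ϵ.

δ = min(1, ϵ/65)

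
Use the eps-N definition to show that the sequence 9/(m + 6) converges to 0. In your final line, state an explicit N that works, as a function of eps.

Let eps > 0 be given. For m ≥ 1, |9/(m + 6) − 0| = 9/(m + 6) ≤ 9/m.
We need 9/m < eps, i.e. m > 9/eps.
Take N = 9/eps. If m > N then |9/(m + 6)| ≤ 9/m < eps.

N = 9/eps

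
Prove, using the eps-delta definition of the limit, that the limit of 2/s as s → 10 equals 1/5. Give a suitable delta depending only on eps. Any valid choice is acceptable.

Let eps > 0 be given. We seek delta > 0 such that 0 < |s − 10| < delta implies |2/s − (1/5)| < eps.
|2/s − (1/5)| = 2·|10 − s|/(10·|s|) = 2|s − 10|/(10|s|).
Restrict delta ≤ 5. Then |s − 10| < 5 gives |s| > 5, so 10|s| > 50.
Then |2/s − (1/5)| < 2|s − 10|/50, which is < eps when |s − 10| < 25eps.
Take delta = min(5, 25eps). Then 0 < |s − 10| < delta gives both |s − 10| < 5 and |s − 10| < 25eps, so |2/s − (1/5)| < eps.

delta = min(5, 25eps)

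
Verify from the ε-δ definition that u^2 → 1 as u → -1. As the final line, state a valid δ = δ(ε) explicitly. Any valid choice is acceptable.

Let ε > 0. We seek δ > 0 with 0 < |u + 1| < δ ⇒ |u^2 − 1| < ε.
Factor: u^2 − 1 = (u + 1)(u - 1), so |u^2 − 1| = |u + 1|·|u - 1|.
Impose δ ≤ 1 so that |u| < 2; then |u - 1| ≤ 3.
Hence |u^2 − 1| ≤ 3|u + 1|, which is < ε once |u + 1| < ε/3.
Take δ = min(1, ε/3). If 0 < |u + 1| < δ then both bounds hold and |u^2 − 1| ≤ 3|u + 1| < 3·(ε/3) = ε.

δ = min(1, ε/3)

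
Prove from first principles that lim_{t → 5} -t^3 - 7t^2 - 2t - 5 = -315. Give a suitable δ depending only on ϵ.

δ = min(2, ϵ/195)

Fix ϵ > 0. We want δ > 0 such that 0 < |t − 5| < δ implies |(-t^3 - 7t^2 - 2t - 5) + 315| < ϵ.
(-t^3 - 7t^2 - 2t - 5) + 315 = -t^3 - 7t^2 - 2t + 310 = (t − 5)(-t^2 - 12t - 62).
So |(-t^3 - 7t^2 - 2t - 5) + 315| = |t − 5|·|-t^2 - 12t - 62|.
Require δ ≤ 2. Then |t − 5| < 2 gives |t| < 7, and by the triangle inequality |-t^2 - 12t - 62| ≤ 7^2 + 12·7 + 62 = 195.
Hence |(-t^3 - 7t^2 - 2t - 5) + 315| ≤ 195|t − 5| < ϵ provided |t − 5| < ϵ/195.
Take δ = min(2, ϵ/195). Then 0 < |t − 5| < δ gives both |t − 5| < 2 and |t − 5| < ϵ/195, so |(-t^3 - 7t^2 - 2t - 5) + 315| < ϵ.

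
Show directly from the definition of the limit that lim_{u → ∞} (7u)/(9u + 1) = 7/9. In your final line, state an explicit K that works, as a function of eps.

Fix eps > 0. We seek K > 0 such that u > K implies |(7u)/(9u + 1) − (7/9)| < eps.
(7u)/(9u + 1) − (7/9) = (9(7u) − 7(9u + 1)) / (9(9u + 1)) = -7/(9(9u + 1)).
For u > 0 we have 9u + 1 > 9u, so |(7u)/(9u + 1) − (7/9)| = 7/(9(9u + 1)) < 7/(9·9u) = (7/81)/u.
Thus |(7u)/(9u + 1) − (7/9)| < eps whenever u > (7/81)/eps.
Take K = (7/81)/eps. If u > K then |(7u)/(9u + 1) − (7/9)| < (7/81)/u < eps.

K = (7/81)/eps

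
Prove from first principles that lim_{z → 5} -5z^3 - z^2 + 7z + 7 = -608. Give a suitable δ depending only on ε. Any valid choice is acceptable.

Let ε > 0. We want δ > 0 such that 0 < |z − 5| < δ implies |(-5z^3 - z^2 + 7z + 7) + 608| < ε.
(-5z^3 - z^2 + 7z + 7) + 608 = -5z^3 - z^2 + 7z + 615 = (z − 5)(-5z^2 - 26z - 123).
So |(-5z^3 - z^2 + 7z + 7) + 608| = |z − 5|·|-5z^2 - 26z - 123|.
Require δ ≤ 1. Then |z − 5| < 1 gives |z| < 6, and by the triangle inequality |-5z^2 - 26z - 123| ≤ 5·6^2 + 26·6 + 123 = 459.
Hence |(-5z^3 - z^2 + 7z + 7) + 608| ≤ 459|z − 5| < ε provided |z − 5| < ε/459.
Choosing δ = min(1, ε/459) ensures both conditions, hence |(-5z^3 - z^2 + 7z + 7) + 608| < ε.

δ = min(1, ε/459)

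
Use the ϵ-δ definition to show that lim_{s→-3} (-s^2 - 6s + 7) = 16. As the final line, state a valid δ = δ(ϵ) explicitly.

δ = min(1, ϵ/7)

Fix ϵ > 0. We want δ > 0 such that 0 < |s + 3| < δ implies |(-s^2 - 6s + 7) − 16| < ϵ.
(-s^2 - 6s + 7) − 16 = -s^2 - 6s - 9 = (s + 3)(-s - 3).
So |(-s^2 - 6s + 7) − 16| = |s + 3|·|-s - 3|.
Require δ ≤ 1. Then |s + 3| < 1 gives |s| < 4, and by the triangle inequality |-s - 3| ≤ 4 + 3 = 7.
Hence |(-s^2 - 6s + 7) − 16| ≤ 7|s + 3| < ϵ provided |s + 3| < ϵ/7.
Take δ = min(1, ϵ/7). Then 0 < |s + 3| < δ gives both |s + 3| < 1 and |s + 3| < ϵ/7, so |(-s^2 - 6s + 7) − 16| < ϵ.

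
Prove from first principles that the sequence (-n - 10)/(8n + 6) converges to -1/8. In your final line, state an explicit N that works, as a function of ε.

N = (37/32)/ε

Let ε > 0. For n ≥ 1, |(-n - 10)/(8n + 6) + 1/8| = |-74|/(8(8n + 6)) = 74/(8(8n + 6)).
Since 8n + 6 ≥ 8n for n ≥ 1, this is ≤ 74/(8·8n) = (37/32)/n.
So |(-n - 10)/(8n + 6) + 1/8| < ε whenever n > (37/32)/ε.
Take N = (37/32)/ε. If n > N then |(-n - 10)/(8n + 6) + 1/8| ≤ (37/32)/n < ε.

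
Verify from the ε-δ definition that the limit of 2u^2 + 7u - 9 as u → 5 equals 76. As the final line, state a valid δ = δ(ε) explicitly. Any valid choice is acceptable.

δ = min(1, ε/29)

Let ε > 0 be given. We want δ > 0 such that 0 < |u − 5| < δ implies |(2u^2 + 7u - 9) − 76| < ε.
(2u^2 + 7u - 9) − 76 = 2u^2 + 7u - 85 = (u − 5)(2u + 17).
So |(2u^2 + 7u - 9) − 76| = |u − 5|·|2u + 17|.
Require δ ≤ 1. Then |u − 5| < 1 gives |u| < 6, and by the triangle inequality |2u + 17| ≤ 2·6 + 17 = 29.
Hence |(2u^2 + 7u - 9) − 76| ≤ 29|u − 5| < ε provided |u − 5| < ε/29.
Choosing δ = min(1, ε/29) ensures both conditions, hence |(2u^2 + 7u - 9) − 76| < ε.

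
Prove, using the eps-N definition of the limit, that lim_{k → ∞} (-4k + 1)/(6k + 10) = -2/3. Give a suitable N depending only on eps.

Suppose eps > 0. For k ≥ 1, |(-4k + 1)/(6k + 10) + 2/3| = |46|/(6(6k + 10)) = 46/(6(6k + 10)).
Since 6k + 10 ≥ 6k for k ≥ 1, this is ≤ 46/(6·6k) = (23/18)/k.
So |(-4k + 1)/(6k + 10) + 2/3| < eps whenever k > (23/18)/eps.
Take N = (23/18)/eps. If k > N then |(-4k + 1)/(6k + 10) + 2/3| ≤ (23/18)/k < eps.

N = (23/18)/eps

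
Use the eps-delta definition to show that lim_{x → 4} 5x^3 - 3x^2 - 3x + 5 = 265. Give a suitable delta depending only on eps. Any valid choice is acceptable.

Let eps > 0 be given. We want delta > 0 such that 0 < |x − 4| < delta implies |(5x^3 - 3x^2 - 3x + 5) − 265| < eps.
(5x^3 - 3x^2 - 3x + 5) − 265 = 5x^3 - 3x^2 - 3x - 260 = (x − 4)(5x^2 + 17x + 65).
So |(5x^3 - 3x^2 - 3x + 5) − 265| = |x − 4|·|5x^2 + 17x + 65|.
Assume first that |x − 4| < 1, so |x| < 5. Then |5x^2 + 17x + 65| ≤ 5·5^2 + 17·5 + 65 = 275.
Hence |(5x^3 - 3x^2 - 3x + 5) − 265| ≤ 275|x − 4| < eps provided |x − 4| < eps/275.
Choosing delta = min(1, eps/275) ensures both conditions, hence |(5x^3 - 3x^2 - 3x + 5) − 265| < eps.

delta = min(1, eps/275)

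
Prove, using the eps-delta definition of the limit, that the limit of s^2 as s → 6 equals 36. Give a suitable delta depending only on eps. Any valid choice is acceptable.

Suppose eps > 0. We seek delta > 0 with 0 < |s − 6| < delta ⇒ |s^2 − 36| < eps.
Factor: s^2 − 36 = (s − 6)(s + 6), so |s^2 − 36| = |s − 6|·|s + 6|.
Restrict delta ≤ 1. Then |s − 6| < 1 gives |s| < 7, so by the triangle inequality |s + 6| ≤ 7 + 6 = 13.
Hence |s^2 − 36| ≤ 13|s − 6|, which is < eps once |s − 6| < eps/13.
Take delta = min(1, eps/13). If 0 < |s − 6| < delta then both bounds hold and |s^2 − 36| ≤ 13|s − 6| < 13·(eps/13) = eps.

delta = min(1, eps/13)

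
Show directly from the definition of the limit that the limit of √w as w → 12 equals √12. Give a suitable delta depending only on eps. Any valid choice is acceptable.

Suppose eps > 0. We want delta > 0 such that 0 < |w − 12| < delta implies |√w − √12| < eps.
Multiplying by the conjugate, |√w − √12| = |w − 12|/(√w + √12).
Restrict delta ≤ 12 so that |w − 12| < 12 forces w > 0, and then √w + √12 > √12.
Hence |√w − √12| < |w − 12|/√12, which is < eps once |w − 12| < √12·eps.
Take delta = min(12, √12·eps). If 0 < |w − 12| < delta then w > 0 and |√w − √12| < |w − 12|/√12 < eps.

delta = min(12, √12·eps)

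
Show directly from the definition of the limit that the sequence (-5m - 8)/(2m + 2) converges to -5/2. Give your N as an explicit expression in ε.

Fix ε > 0. For m ≥ 1, |(-5m - 8)/(2m + 2) + 5/2| = |-6|/(2(2m + 2)) = 6/(2(2m + 2)).
Since 2m + 2 ≥ 2m for m ≥ 1, this is ≤ 6/(2·2m) = (3/2)/m.
So |(-5m - 8)/(2m + 2) + 5/2| < ε whenever m > (3/2)/ε.
Take N = (3/2)/ε. If m > N then |(-5m - 8)/(2m + 2) + 5/2| ≤ (3/2)/m < ε.

N = (3/2)/ε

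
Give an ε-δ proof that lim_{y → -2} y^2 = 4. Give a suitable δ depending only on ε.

Let ε > 0 be given. We seek δ > 0 with 0 < |y + 2| < δ ⇒ |y^2 − 4| < ε.
Factor: y^2 − 4 = (y + 2)(y - 2), so |y^2 − 4| = |y + 2|·|y - 2|.
Restrict δ ≤ 1. Then |y + 2| < 1 gives |y| < 3, so by the triangle inequality |y - 2| ≤ 3 + 2 = 5.
Hence |y^2 − 4| ≤ 5|y + 2|, which is < ε once |y + 2| < ε/5.
Take δ = min(1, ε/5). If 0 < |y + 2| < δ then both bounds hold and |y^2 − 4| ≤ 5|y + 2| < 5·(ε/5) = ε.

δ = min(1, ε/5)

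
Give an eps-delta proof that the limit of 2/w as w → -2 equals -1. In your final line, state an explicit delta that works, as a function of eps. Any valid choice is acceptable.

Fix eps > 0. We seek delta > 0 such that 0 < |w + 2| < delta implies |2/w + 1| < eps.
|2/w + 1| = 2·|-2 − w|/(2·|w|) = 2|w + 2|/(2|w|).
Require delta ≤ 1 so that |w| > 2 − 1 = 1, hence 2|w| > 2.
Then |2/w + 1| < 2|w + 2|/2, which is < eps when |w + 2| < eps.
Take delta = min(1, eps). Then 0 < |w + 2| < delta gives both |w + 2| < 1 and |w + 2| < eps, so |2/w + 1| < eps.

delta = min(1, eps)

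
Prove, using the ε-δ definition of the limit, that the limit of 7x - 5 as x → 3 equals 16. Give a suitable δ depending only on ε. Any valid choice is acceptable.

δ = ε/7

Suppose ε > 0. We need δ > 0 so that 0 < |x − 3| < δ implies |(7x - 5) − 16| < ε.
|(7x - 5) − 16| = |7x - 21| = 7|x − 3|.
So 7|x − 3| < ε exactly when |x − 3| < ε/7.
Take δ = ε/7. If 0 < |x − 3| < δ then |(7x - 5) − 16| = 7|x − 3| < 7·(ε/7) = ε.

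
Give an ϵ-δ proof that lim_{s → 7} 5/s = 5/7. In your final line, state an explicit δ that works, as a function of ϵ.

δ = min(7/2, (49/10)ϵ)

Fix ϵ > 0. We seek δ > 0 such that 0 < |s − 7| < δ implies |5/s − (5/7)| < ϵ.
|5/s − (5/7)| = 5·|7 − s|/(7·|s|) = 5|s − 7|/(7|s|).
Require δ ≤ 7/2 so that |s| > 7 − 7/2 = 7/2, hence 7|s| > 49/2.
Then |5/s − (5/7)| < 5|s − 7|/(49/2), which is < ϵ when |s − 7| < (49/10)ϵ.
Take δ = min(7/2, (49/10)ϵ). Then 0 < |s − 7| < δ gives both |s − 7| < 7/2 and |s − 7| < (49/10)ϵ, so |5/s − (5/7)| < ϵ.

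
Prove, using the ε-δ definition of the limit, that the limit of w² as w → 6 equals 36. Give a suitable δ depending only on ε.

Suppose ε > 0. We seek δ > 0 with 0 < |w − 6| < δ ⇒ |w² − 36| < ε.
Factor: w² − 36 = (w − 6)(w + 6), so |w² − 36| = |w − 6|·|w + 6|.
Impose δ ≤ 2 so that |w| < 8; then |w + 6| ≤ 14.
Hence |w² − 36| ≤ 14|w − 6|, which is < ε once |w − 6| < ε/14.
Take δ = min(2, ε/14). If 0 < |w − 6| < δ then both bounds hold and |w² − 36| ≤ 14|w − 6| < 14·(ε/14) = ε.

δ = min(2, ε/14)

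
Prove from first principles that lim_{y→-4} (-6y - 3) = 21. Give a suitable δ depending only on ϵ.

δ = ϵ/6

Let ϵ > 0. We need δ > 0 so that 0 < |y + 4| < δ implies |(-6y - 3) − 21| < ϵ.
Since (-6y - 3) − 21 = -6(y + 4), we have |(-6y - 3) − 21| = 6|y + 4|.
So 6|y + 4| < ϵ exactly when |y + 4| < ϵ/6.
Take δ = ϵ/6. If 0 < |y + 4| < δ then |(-6y - 3) − 21| = 6|y + 4| < 6·(ϵ/6) = ϵ.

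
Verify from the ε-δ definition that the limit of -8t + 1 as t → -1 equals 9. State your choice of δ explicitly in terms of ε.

Fix ε > 0. We need δ > 0 so that 0 < |t + 1| < δ implies |(-8t + 1) − 9| < ε.
|(-8t + 1) − 9| = |-8t - 8| = 8|t + 1|.
Thus it suffices that |t + 1| < ε/8.
Choosing δ = ε/8 gives |(-8t + 1) − 9| = 8|t + 1| < ε whenever |t + 1| < δ.

δ = ε/8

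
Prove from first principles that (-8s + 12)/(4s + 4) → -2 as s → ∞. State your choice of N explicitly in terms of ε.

N = 5/ε

Fix ε > 0. We seek N > 0 such that s > N implies |(-8s + 12)/(4s + 4) + 2| < ε.
(-8s + 12)/(4s + 4) + 2 = (4(-8s + 12) − (-8)(4s + 4)) / (4(4s + 4)) = 80/(4(4s + 4)).
For s > 0 we have 4s + 4 > 4s, so |(-8s + 12)/(4s + 4) + 2| = 80/(4(4s + 4)) < 80/(4·4s) = 5/s.
Thus |(-8s + 12)/(4s + 4) + 2| < ε whenever s > 5/ε.
Take N = 5/ε. If s > N then |(-8s + 12)/(4s + 4) + 2| < 5/s < ε.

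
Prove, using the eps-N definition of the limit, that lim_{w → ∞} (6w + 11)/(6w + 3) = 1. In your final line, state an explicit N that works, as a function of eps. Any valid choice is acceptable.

N = (4/3)/eps

Let eps > 0. We seek N > 0 such that w > N implies |(6w + 11)/(6w + 3) − 1| < eps.
(6w + 11)/(6w + 3) − 1 = (6(6w + 11) − 6(6w + 3)) / (6(6w + 3)) = 48/(6(6w + 3)).
For w > 0 we have 6w + 3 > 6w, so |(6w + 11)/(6w + 3) − 1| = 48/(6(6w + 3)) < 48/(6·6w) = (4/3)/w.
Thus |(6w + 11)/(6w + 3) − 1| < eps whenever w > (4/3)/eps.
Take N = (4/3)/eps. If w > N then |(6w + 11)/(6w + 3) − 1| < (4/3)/w < eps.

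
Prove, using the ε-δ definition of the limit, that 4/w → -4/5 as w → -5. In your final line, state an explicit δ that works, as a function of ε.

Fix ε > 0. We seek δ > 0 such that 0 < |w + 5| < δ implies |4/w + 4/5| < ε.
|4/w + 4/5| = 4·|-5 − w|/(5·|w|) = 4|w + 5|/(5|w|).
Restrict δ ≤ 5/2. Then |w + 5| < 5/2 gives |w| > 5/2, so 5|w| > 25/2.
Then |4/w + 4/5| < 4|w + 5|/(25/2), which is < ε when |w + 5| < (25/8)ε.
Take δ = min(5/2, (25/8)ε). Then 0 < |w + 5| < δ gives both |w + 5| < 5/2 and |w + 5| < (25/8)ε, so |4/w + 4/5| < ε.

δ = min(5/2, (25/8)ε)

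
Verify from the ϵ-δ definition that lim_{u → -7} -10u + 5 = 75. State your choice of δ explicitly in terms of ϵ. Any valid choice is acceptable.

Let ϵ > 0 be given. We need δ > 0 so that 0 < |u + 7| < δ implies |(-10u + 5) − 75| < ϵ.
|(-10u + 5) − 75| = |-10u - 70| = 10|u + 7|.
So 10|u + 7| < ϵ exactly when |u + 7| < ϵ/10.
Choosing δ = ϵ/10 gives |(-10u + 5) − 75| = 10|u + 7| < ϵ whenever |u + 7| < δ.

δ = ϵ/10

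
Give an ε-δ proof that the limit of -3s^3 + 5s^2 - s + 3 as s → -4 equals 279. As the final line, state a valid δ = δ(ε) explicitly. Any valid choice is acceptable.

Let ε > 0 be given. We want δ > 0 such that 0 < |s + 4| < δ implies |(-3s^3 + 5s^2 - s + 3) − 279| < ε.
(-3s^3 + 5s^2 - s + 3) − 279 = -3s^3 + 5s^2 - s - 276 = (s + 4)(-3s^2 + 17s - 69).
So |(-3s^3 + 5s^2 - s + 3) − 279| = |s + 4|·|-3s^2 + 17s - 69|.
Assume first that |s + 4| < 1, so |s| < 5. Then |-3s^2 + 17s - 69| ≤ 3·5^2 + 17·5 + 69 = 229.
Hence |(-3s^3 + 5s^2 - s + 3) − 279| ≤ 229|s + 4| < ε provided |s + 4| < ε/229.
Take δ = min(1, ε/229). Then 0 < |s + 4| < δ gives both |s + 4| < 1 and |s + 4| < ε/229, so |(-3s^3 + 5s^2 - s + 3) − 279| < ε.

δ = min(1, ε/229)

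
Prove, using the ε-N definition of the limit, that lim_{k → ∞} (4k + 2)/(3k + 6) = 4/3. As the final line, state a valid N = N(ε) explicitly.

N = 2/ε

Fix ε > 0. For k ≥ 1, |(4k + 2)/(3k + 6) − (4/3)| = |-18|/(3(3k + 6)) = 18/(3(3k + 6)).
Since 3k + 6 ≥ 3k for k ≥ 1, this is ≤ 18/(3·3k) = 2/k.
So |(4k + 2)/(3k + 6) − (4/3)| < ε whenever k > 2/ε.
Take N = 2/ε. If k > N then |(4k + 2)/(3k + 6) − (4/3)| ≤ 2/k < ε.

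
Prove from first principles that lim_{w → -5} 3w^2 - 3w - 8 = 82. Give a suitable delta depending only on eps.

Fix eps > 0. We want delta > 0 such that 0 < |w + 5| < delta implies |(3w^2 - 3w - 8) − 82| < eps.
(3w^2 - 3w - 8) − 82 = 3w^2 - 3w - 90 = (w + 5)(3w - 18).
So |(3w^2 - 3w - 8) − 82| = |w + 5|·|3w - 18|.
Assume first that |w + 5| < 1, so |w| < 6. Then |3w - 18| ≤ 3·6 + 18 = 36.
Hence |(3w^2 - 3w - 8) − 82| ≤ 36|w + 5| < eps provided |w + 5| < eps/36.
Choosing delta = min(1, eps/36) ensures both conditions, hence |(3w^2 - 3w - 8) − 82| < eps.

delta = min(1, eps/36)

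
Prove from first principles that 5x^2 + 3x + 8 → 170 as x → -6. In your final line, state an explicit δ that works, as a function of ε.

Let ε > 0. We want δ > 0 such that 0 < |x + 6| < δ implies |(5x^2 + 3x + 8) − 170| < ε.
(5x^2 + 3x + 8) − 170 = 5x^2 + 3x - 162 = (x + 6)(5x - 27).
So |(5x^2 + 3x + 8) − 170| = |x + 6|·|5x - 27|.
Assume first that |x + 6| < 1, so |x| < 7. Then |5x - 27| ≤ 5·7 + 27 = 62.
Hence |(5x^2 + 3x + 8) − 170| ≤ 62|x + 6| < ε provided |x + 6| < ε/62.
Take δ = min(1, ε/62). Then 0 < |x + 6| < δ gives both |x + 6| < 1 and |x + 6| < ε/62, so |(5x^2 + 3x + 8) − 170| < ε.

δ = min(1, ε/62)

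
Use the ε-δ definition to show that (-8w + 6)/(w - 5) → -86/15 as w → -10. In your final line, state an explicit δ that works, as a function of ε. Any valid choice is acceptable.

δ = min(15/2, (225/68)ε)

Suppose ε > 0. We want δ > 0 with 0 < |w + 10| < δ ⇒ |(-8w + 6)/(w - 5) + 86/15| < ε.
Combining over a common denominator, (-8w + 6)/(w - 5) + 86/15 = [(-8w + 6)·(-15) − 86·(w - 5)] / [(-15)·(w - 5)] = 34(w + 10) / ((-15)(w - 5)).
So |(-8w + 6)/(w - 5) + 86/15| = 34|w + 10| / (15·|w − 5|).
Restrict δ ≤ 15/2. Then |w + 10| < 15/2 gives |w − 5| = |(w + 10) + (-15)| ≥ 15 − 15/2 = 15/2.
Hence |(-8w + 6)/(w - 5) + 86/15| < 34|w + 10|/(15·(15/2)) = (68/225)|w + 10|, which is < ε once |w + 10| < (225/68)ε.
Take δ = min(15/2, (225/68)ε). Then 0 < |w + 10| < δ forces both bounds, so |(-8w + 6)/(w - 5) + 86/15| < ε.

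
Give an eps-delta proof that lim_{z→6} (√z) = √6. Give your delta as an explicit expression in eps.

Fix eps > 0. We want delta > 0 such that 0 < |z − 6| < delta implies |√z − √6| < eps.
Rationalise: √z − √6 = (z − 6)/(√z + √6), so |√z − √6| = |z − 6|/(√z + √6).
Restrict delta ≤ 6 so that |z − 6| < 6 forces z > 0, and then √z + √6 > √6.
Hence |√z − √6| < |z − 6|/√6, which is < eps once |z − 6| < √6·eps.
Take delta = min(6, √6·eps). If 0 < |z − 6| < delta then z > 0 and |√z − √6| < |z − 6|/√6 < eps.

delta = min(6, √6·eps)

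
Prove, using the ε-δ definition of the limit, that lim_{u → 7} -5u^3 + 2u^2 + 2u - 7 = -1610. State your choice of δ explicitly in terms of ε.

Fix ε > 0. We want δ > 0 such that 0 < |u − 7| < δ implies |(-5u^3 + 2u^2 + 2u - 7) + 1610| < ε.
(-5u^3 + 2u^2 + 2u - 7) + 1610 = -5u^3 + 2u^2 + 2u + 1603 = (u − 7)(-5u^2 - 33u - 229).
So |(-5u^3 + 2u^2 + 2u - 7) + 1610| = |u − 7|·|-5u^2 - 33u - 229|.
Require δ ≤ 2. Then |u − 7| < 2 gives |u| < 9, and by the triangle inequality |-5u^2 - 33u - 229| ≤ 5·9^2 + 33·9 + 229 = 931.
Hence |(-5u^3 + 2u^2 + 2u - 7) + 1610| ≤ 931|u − 7| < ε provided |u − 7| < ε/931.
Choosing δ = min(2, ε/931) ensures both conditions, hence |(-5u^3 + 2u^2 + 2u - 7) + 1610| < ε.

δ = min(2, ε/931)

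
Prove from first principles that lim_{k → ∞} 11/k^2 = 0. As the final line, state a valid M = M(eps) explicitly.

Suppose eps > 0. For k ≥ 1, |11/k^2 − 0| = 11/k^2.
11/k^2 < eps ⇔ k^2 > 11/eps ⇔ k > (11/eps)^{1/2}.
Take M = (11/eps)^{1/2}. Then k > M implies 11/k^2 < eps.

M = (11/eps)^{1/2}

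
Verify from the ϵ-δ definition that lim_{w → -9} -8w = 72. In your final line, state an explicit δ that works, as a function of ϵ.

Fix ϵ > 0. We need δ > 0 so that 0 < |w + 9| < δ implies |(-8w) − 72| < ϵ.
Since (-8w) − 72 = -8(w + 9), we have |(-8w) − 72| = 8|w + 9|.
So 8|w + 9| < ϵ exactly when |w + 9| < ϵ/8.
Take δ = ϵ/8. If 0 < |w + 9| < δ then |(-8w) − 72| = 8|w + 9| < 8·(ϵ/8) = ϵ.

δ = ϵ/8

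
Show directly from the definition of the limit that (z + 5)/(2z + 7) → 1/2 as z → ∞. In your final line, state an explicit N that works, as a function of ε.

Suppose ε > 0. We seek N > 0 such that z > N implies |(z + 5)/(2z + 7) − (1/2)| < ε.
(z + 5)/(2z + 7) − (1/2) = (2(z + 5) − (2z + 7)) / (2(2z + 7)) = 3/(2(2z + 7)).
For z > 0 we have 2z + 7 > 2z, so |(z + 5)/(2z + 7) − (1/2)| = 3/(2(2z + 7)) < 3/(2·2z) = (3/4)/z.
Thus |(z + 5)/(2z + 7) − (1/2)| < ε whenever z > (3/4)/ε.
Take N = (3/4)/ε. If z > N then |(z + 5)/(2z + 7) − (1/2)| < (3/4)/z < ε.

N = (3/4)/ε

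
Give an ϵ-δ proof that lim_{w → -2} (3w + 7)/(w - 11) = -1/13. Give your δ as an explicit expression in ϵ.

δ = min(13/2, (169/80)ϵ)

Let ϵ > 0 be given. We want δ > 0 with 0 < |w + 2| < δ ⇒ |(3w + 7)/(w - 11) + 1/13| < ϵ.
Combining over a common denominator, (3w + 7)/(w - 11) + 1/13 = [(3w + 7)·(-13) − 1·(w - 11)] / [(-13)·(w - 11)] = -40(w + 2) / ((-13)(w - 11)).
So |(3w + 7)/(w - 11) + 1/13| = 40|w + 2| / (13·|w − 11|).
Require δ ≤ 13/2, so |w − 11| ≥ |-13| − |w + 2| > 13 − 13/2 = 13/2.
Hence |(3w + 7)/(w - 11) + 1/13| < 40|w + 2|/(13·(13/2)) = (80/169)|w + 2|, which is < ϵ once |w + 2| < (169/80)ϵ.
Take δ = min(13/2, (169/80)ϵ). Then 0 < |w + 2| < δ forces both bounds, so |(3w + 7)/(w - 11) + 1/13| < ϵ.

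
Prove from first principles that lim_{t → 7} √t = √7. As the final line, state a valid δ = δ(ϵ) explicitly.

δ = min(7, √7·ϵ)

Let ϵ > 0 be given. We want δ > 0 such that 0 < |t − 7| < δ implies |√t − √7| < ϵ.
Multiplying by the conjugate, |√t − √7| = |t − 7|/(√t + √7).
Restrict δ ≤ 7 so that |t − 7| < 7 forces t > 0, and then √t + √7 > √7.
Hence |√t − √7| < |t − 7|/√7, which is < ϵ once |t − 7| < √7·ϵ.
Take δ = min(7, √7·ϵ). If 0 < |t − 7| < δ then t > 0 and |√t − √7| < |t − 7|/√7 < ϵ.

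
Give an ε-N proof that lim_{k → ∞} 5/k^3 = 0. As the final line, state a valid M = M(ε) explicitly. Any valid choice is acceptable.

M = (5/ε)^{1/3}

Let ε > 0. For k ≥ 1, |5/k^3 − 0| = 5/k^3.
5/k^3 < ε ⇔ k^3 > 5/ε ⇔ k > (5/ε)^{1/3}.
Take M = (5/ε)^{1/3}. Then k > M implies 5/k^3 < ε.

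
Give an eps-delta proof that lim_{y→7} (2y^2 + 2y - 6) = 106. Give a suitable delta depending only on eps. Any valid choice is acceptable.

delta = min(1, eps/32)

Fix eps > 0. We want delta > 0 such that 0 < |y − 7| < delta implies |(2y^2 + 2y - 6) − 106| < eps.
(2y^2 + 2y - 6) − 106 = 2y^2 + 2y - 112 = (y − 7)(2y + 16).
So |(2y^2 + 2y - 6) − 106| = |y − 7|·|2y + 16|.
Assume first that |y − 7| < 1, so |y| < 8. Then |2y + 16| ≤ 2·8 + 16 = 32.
Hence |(2y^2 + 2y - 6) − 106| ≤ 32|y − 7| < eps provided |y − 7| < eps/32.
Choosing delta = min(1, eps/32) ensures both conditions, hence |(2y^2 + 2y - 6) − 106| < eps.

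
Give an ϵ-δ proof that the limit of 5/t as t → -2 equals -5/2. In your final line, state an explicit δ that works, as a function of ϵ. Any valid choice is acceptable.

δ = min(1, (2/5)ϵ)

Let ϵ > 0 be given. We seek δ > 0 such that 0 < |t + 2| < δ implies |5/t + 5/2| < ϵ.
|5/t + 5/2| = 5·|-2 − t|/(2·|t|) = 5|t + 2|/(2|t|).
Require δ ≤ 1 so that |t| > 2 − 1 = 1, hence 2|t| > 2.
Then |5/t + 5/2| < 5|t + 2|/2, which is < ϵ when |t + 2| < (2/5)ϵ.
Take δ = min(1, (2/5)ϵ). Then 0 < |t + 2| < δ gives both |t + 2| < 1 and |t + 2| < (2/5)ϵ, so |5/t + 5/2| < ϵ.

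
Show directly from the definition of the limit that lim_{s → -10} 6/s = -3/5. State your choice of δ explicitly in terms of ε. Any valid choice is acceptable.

δ = min(5, (25/3)ε)

Suppose ε > 0. We seek δ > 0 such that 0 < |s + 10| < δ implies |6/s + 3/5| < ε.
|6/s + 3/5| = 6·|-10 − s|/(10·|s|) = 6|s + 10|/(10|s|).
Require δ ≤ 5 so that |s| > 10 − 5 = 5, hence 10|s| > 50.
Then |6/s + 3/5| < 6|s + 10|/50, which is < ε when |s + 10| < (25/3)ε.
Take δ = min(5, (25/3)ε). Then 0 < |s + 10| < δ gives both |s + 10| < 5 and |s + 10| < (25/3)ε, so |6/s + 3/5| < ε.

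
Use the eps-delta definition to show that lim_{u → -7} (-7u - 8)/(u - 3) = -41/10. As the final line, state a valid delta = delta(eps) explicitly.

Let eps > 0. We want delta > 0 with 0 < |u + 7| < delta ⇒ |(-7u - 8)/(u - 3) + 41/10| < eps.
Combining over a common denominator, (-7u - 8)/(u - 3) + 41/10 = [(-7u - 8)·(-10) − 41·(u - 3)] / [(-10)·(u - 3)] = 29(u + 7) / ((-10)(u - 3)).
So |(-7u - 8)/(u - 3) + 41/10| = 29|u + 7| / (10·|u − 3|).
Require delta ≤ 5, so |u − 3| ≥ |-10| − |u + 7| > 10 − 5 = 5.
Hence |(-7u - 8)/(u - 3) + 41/10| < 29|u + 7|/(10·5) = (29/50)|u + 7|, which is < eps once |u + 7| < (50/29)eps.
Take delta = min(5, (50/29)eps). Then 0 < |u + 7| < delta forces both bounds, so |(-7u - 8)/(u - 3) + 41/10| < eps.

delta = min(5, (50/29)eps)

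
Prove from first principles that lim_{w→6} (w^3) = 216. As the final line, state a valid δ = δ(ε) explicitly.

δ = min(1, ε/127)

Fix ε > 0. We seek δ > 0 with 0 < |w − 6| < δ ⇒ |w^3 − 216| < ε.
Factor: w^3 − 216 = (w − 6)(w^2 + 6w + 36), so |w^3 − 216| = |w − 6|·|w^2 + 6w + 36|.
Impose δ ≤ 1 so that |w| < 7; then |w^2 + 6w + 36| ≤ 127.
Hence |w^3 − 216| ≤ 127|w − 6|, which is < ε once |w − 6| < ε/127.
Take δ = min(1, ε/127). If 0 < |w − 6| < δ then both bounds hold and |w^3 − 216| ≤ 127|w − 6| < 127·(ε/127) = ε.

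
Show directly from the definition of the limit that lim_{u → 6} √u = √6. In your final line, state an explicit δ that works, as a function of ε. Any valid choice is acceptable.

Let ε > 0. We want δ > 0 such that 0 < |u − 6| < δ implies |√u − √6| < ε.
Rationalise: √u − √6 = (u − 6)/(√u + √6), so |√u − √6| = |u − 6|/(√u + √6).
Restrict δ ≤ 6 so that |u − 6| < 6 forces u > 0, and then √u + √6 > √6.
Hence |√u − √6| < |u − 6|/√6, which is < ε once |u − 6| < √6·ε.
Take δ = min(6, √6·ε). If 0 < |u − 6| < δ then u > 0 and |√u − √6| < |u − 6|/√6 < ε.

δ = min(6, √6·ε)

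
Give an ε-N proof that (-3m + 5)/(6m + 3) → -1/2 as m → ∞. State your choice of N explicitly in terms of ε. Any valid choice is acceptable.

Let ε > 0. For m ≥ 1, |(-3m + 5)/(6m + 3) + 1/2| = |39|/(6(6m + 3)) = 39/(6(6m + 3)).
Since 6m + 3 ≥ 6m for m ≥ 1, this is ≤ 39/(6·6m) = (13/12)/m.
So |(-3m + 5)/(6m + 3) + 1/2| < ε whenever m > (13/12)/ε.
Take N = (13/12)/ε. If m > N then |(-3m + 5)/(6m + 3) + 1/2| ≤ (13/12)/m < ε.

N = (13/12)/ε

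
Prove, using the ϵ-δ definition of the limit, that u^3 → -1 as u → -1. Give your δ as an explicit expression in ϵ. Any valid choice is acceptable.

Fix ϵ > 0. We seek δ > 0 with 0 < |u + 1| < δ ⇒ |u^3 + 1| < ϵ.
Factor: u^3 + 1 = (u + 1)(u^2 - u + 1), so |u^3 + 1| = |u + 1|·|u^2 - u + 1|.
Restrict δ ≤ 1. Then |u + 1| < 1 gives |u| < 2, so by the triangle inequality |u^2 - u + 1| ≤ 2^2 + 2 + 1 = 7.
Hence |u^3 + 1| ≤ 7|u + 1|, which is < ϵ once |u + 1| < ϵ/7.
Take δ = min(1, ϵ/7). If 0 < |u + 1| < δ then both bounds hold and |u^3 + 1| ≤ 7|u + 1| < 7·(ϵ/7) = ϵ.

δ = min(1, ϵ/7)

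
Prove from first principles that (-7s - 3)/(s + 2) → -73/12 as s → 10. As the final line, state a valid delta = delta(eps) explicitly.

delta = min(6, (72/11)eps)

Let eps > 0. We want delta > 0 with 0 < |s − 10| < delta ⇒ |(-7s - 3)/(s + 2) + 73/12| < eps.
Combining over a common denominator, (-7s - 3)/(s + 2) + 73/12 = [(-7s - 3)·12 − (-73)·(s + 2)] / [12·(s + 2)] = -11(s − 10) / (12(s + 2)).
So |(-7s - 3)/(s + 2) + 73/12| = 11|s − 10| / (12·|s + 2|).
Restrict delta ≤ 6. Then |s − 10| < 6 gives |s + 2| = |(s − 10) + 12| ≥ 12 − 6 = 6.
Hence |(-7s - 3)/(s + 2) + 73/12| < 11|s − 10|/(12·6) = (11/72)|s − 10|, which is < eps once |s − 10| < (72/11)eps.
Take delta = min(6, (72/11)eps). Then 0 < |s − 10| < delta forces both bounds, so |(-7s - 3)/(s + 2) + 73/12| < eps.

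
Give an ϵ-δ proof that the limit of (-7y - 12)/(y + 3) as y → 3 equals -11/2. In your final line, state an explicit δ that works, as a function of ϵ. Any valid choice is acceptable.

Let ϵ > 0. We want δ > 0 with 0 < |y − 3| < δ ⇒ |(-7y - 12)/(y + 3) + 11/2| < ϵ.
Combining over a common denominator, (-7y - 12)/(y + 3) + 11/2 = [(-7y - 12)·6 − (-33)·(y + 3)] / [6·(y + 3)] = -9(y − 3) / (6(y + 3)).
So |(-7y - 12)/(y + 3) + 11/2| = 9|y − 3| / (6·|y + 3|).
Restrict δ ≤ 3. Then |y − 3| < 3 gives |y + 3| = |(y − 3) + 6| ≥ 6 − 3 = 3.
Hence |(-7y - 12)/(y + 3) + 11/2| < 9|y − 3|/(6·3) = (1/2)|y − 3|, which is < ϵ once |y − 3| < 2ϵ.
Take δ = min(3, 2ϵ). Then 0 < |y − 3| < δ forces both bounds, so |(-7y - 12)/(y + 3) + 11/2| < ϵ.

δ = min(3, 2ϵ)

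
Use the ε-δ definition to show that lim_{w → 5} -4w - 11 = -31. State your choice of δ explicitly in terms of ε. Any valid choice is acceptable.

δ = ε/4

Let ε > 0. We need δ > 0 so that 0 < |w − 5| < δ implies |(-4w - 11) + 31| < ε.
Since (-4w - 11) + 31 = -4(w − 5), we have |(-4w - 11) + 31| = 4|w − 5|.
Thus it suffices that |w − 5| < ε/4.
Choosing δ = ε/4 gives |(-4w - 11) + 31| = 4|w − 5| < ε whenever |w − 5| < δ.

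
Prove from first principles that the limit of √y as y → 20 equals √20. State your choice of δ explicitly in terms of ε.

Fix ε > 0. We want δ > 0 such that 0 < |y − 20| < δ implies |√y − √20| < ε.
Multiplying by the conjugate, |√y − √20| = |y − 20|/(√y + √20).
Restrict δ ≤ 20 so that |y − 20| < 20 forces y > 0, and then √y + √20 > √20.
Hence |√y − √20| < |y − 20|/√20, which is < ε once |y − 20| < √20·ε.
Take δ = min(20, √20·ε). If 0 < |y − 20| < δ then y > 0 and |√y − √20| < |y − 20|/√20 < ε.

δ = min(20, √20·ε)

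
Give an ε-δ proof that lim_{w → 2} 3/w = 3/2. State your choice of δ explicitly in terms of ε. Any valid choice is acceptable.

δ = min(1, (2/3)ε)

Let ε > 0 be given. We seek δ > 0 such that 0 < |w − 2| < δ implies |3/w − (3/2)| < ε.
|3/w − (3/2)| = 3·|2 − w|/(2·|w|) = 3|w − 2|/(2|w|).
Restrict δ ≤ 1. Then |w − 2| < 1 gives |w| > 1, so 2|w| > 2.
Then |3/w − (3/2)| < 3|w − 2|/2, which is < ε when |w − 2| < (2/3)ε.
Take δ = min(1, (2/3)ε). Then 0 < |w − 2| < δ gives both |w − 2| < 1 and |w − 2| < (2/3)ε, so |3/w − (3/2)| < ε.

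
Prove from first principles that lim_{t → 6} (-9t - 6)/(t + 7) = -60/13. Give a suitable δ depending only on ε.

δ = min(13/2, (169/114)ε)

Let ε > 0 be given. We want δ > 0 with 0 < |t − 6| < δ ⇒ |(-9t - 6)/(t + 7) + 60/13| < ε.
Combining over a common denominator, (-9t - 6)/(t + 7) + 60/13 = [(-9t - 6)·13 − (-60)·(t + 7)] / [13·(t + 7)] = -57(t − 6) / (13(t + 7)).
So |(-9t - 6)/(t + 7) + 60/13| = 57|t − 6| / (13·|t + 7|).
Restrict δ ≤ 13/2. Then |t − 6| < 13/2 gives |t + 7| = |(t − 6) + 13| ≥ 13 − 13/2 = 13/2.
Hence |(-9t - 6)/(t + 7) + 60/13| < 57|t − 6|/(13·(13/2)) = (114/169)|t − 6|, which is < ε once |t − 6| < (169/114)ε.
Take δ = min(13/2, (169/114)ε). Then 0 < |t − 6| < δ forces both bounds, so |(-9t - 6)/(t + 7) + 60/13| < ε.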